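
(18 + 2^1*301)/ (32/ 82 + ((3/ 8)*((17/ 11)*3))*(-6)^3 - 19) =-69905/ 44441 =-1.57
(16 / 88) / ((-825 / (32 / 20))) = -16 / 45375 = -0.00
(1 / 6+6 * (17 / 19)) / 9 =631 / 1026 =0.62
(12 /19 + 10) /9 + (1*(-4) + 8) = 886 /171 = 5.18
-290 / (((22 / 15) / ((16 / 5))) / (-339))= 2359440 / 11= 214494.55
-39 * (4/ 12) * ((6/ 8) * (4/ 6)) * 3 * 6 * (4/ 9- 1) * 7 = 455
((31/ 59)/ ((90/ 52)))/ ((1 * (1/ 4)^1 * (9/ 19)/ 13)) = 796328/ 23895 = 33.33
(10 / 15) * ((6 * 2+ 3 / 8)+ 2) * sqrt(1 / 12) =115 * sqrt(3) / 72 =2.77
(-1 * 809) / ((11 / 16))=-12944 / 11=-1176.73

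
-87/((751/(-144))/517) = 6476976/751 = 8624.47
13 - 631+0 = -618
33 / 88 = 3 / 8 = 0.38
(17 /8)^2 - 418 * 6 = -2503.48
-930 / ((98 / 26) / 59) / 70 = -71331 / 343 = -207.96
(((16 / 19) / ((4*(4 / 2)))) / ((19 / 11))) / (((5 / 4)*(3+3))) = 0.01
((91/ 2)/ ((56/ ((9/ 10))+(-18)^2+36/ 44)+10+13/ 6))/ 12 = 3003/ 316172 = 0.01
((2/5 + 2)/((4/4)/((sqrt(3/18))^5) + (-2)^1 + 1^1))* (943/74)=5658/1438375 + 203688* sqrt(6)/1438375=0.35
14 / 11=1.27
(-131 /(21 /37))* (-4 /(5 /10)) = 38776 /21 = 1846.48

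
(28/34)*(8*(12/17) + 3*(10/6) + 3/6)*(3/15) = 2653/1445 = 1.84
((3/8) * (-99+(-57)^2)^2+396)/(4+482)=826963/108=7657.06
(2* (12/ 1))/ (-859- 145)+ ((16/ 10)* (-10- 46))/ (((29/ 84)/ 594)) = -5610706278/ 36395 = -154161.46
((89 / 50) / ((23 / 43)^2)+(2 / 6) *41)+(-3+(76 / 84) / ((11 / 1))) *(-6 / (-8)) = 54072883 / 3054975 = 17.70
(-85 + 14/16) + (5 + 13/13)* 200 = 8927/8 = 1115.88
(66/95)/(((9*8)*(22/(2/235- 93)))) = -21853/535800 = -0.04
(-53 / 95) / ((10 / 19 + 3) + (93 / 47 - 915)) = 2491 / 4060895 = 0.00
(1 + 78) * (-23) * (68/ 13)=-123556/ 13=-9504.31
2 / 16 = 1 / 8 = 0.12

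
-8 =-8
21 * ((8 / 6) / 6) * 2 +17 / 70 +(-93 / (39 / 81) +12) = -171.58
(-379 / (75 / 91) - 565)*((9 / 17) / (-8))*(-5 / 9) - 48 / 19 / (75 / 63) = -964168 / 24225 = -39.80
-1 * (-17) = 17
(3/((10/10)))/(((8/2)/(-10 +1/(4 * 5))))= -597/80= -7.46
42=42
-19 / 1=-19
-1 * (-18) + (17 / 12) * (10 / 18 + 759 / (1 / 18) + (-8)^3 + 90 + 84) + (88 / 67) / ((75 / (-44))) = 3417867283 / 180900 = 18893.68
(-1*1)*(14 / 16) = -7 / 8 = -0.88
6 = 6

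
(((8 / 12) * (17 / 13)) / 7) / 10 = 17 / 1365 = 0.01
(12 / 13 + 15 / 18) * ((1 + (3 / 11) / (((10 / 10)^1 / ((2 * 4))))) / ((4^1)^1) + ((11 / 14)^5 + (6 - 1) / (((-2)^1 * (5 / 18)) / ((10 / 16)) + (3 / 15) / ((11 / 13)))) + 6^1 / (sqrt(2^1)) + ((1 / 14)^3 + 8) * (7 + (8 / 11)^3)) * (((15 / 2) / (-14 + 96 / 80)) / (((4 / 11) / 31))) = -1289155300428850825 / 279815250018304 - 3503775 * sqrt(2) / 13312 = -4979.39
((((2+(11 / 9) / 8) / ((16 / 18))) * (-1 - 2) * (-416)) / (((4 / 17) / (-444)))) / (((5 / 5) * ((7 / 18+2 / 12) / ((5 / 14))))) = -102662235 / 28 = -3666508.39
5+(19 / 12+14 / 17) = 1511 / 204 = 7.41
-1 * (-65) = 65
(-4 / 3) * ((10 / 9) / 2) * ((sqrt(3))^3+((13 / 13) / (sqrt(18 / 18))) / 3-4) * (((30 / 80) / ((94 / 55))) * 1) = 3025 / 5076-275 * sqrt(3) / 564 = -0.25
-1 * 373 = -373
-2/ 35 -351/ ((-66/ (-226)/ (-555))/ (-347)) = -89115819997/ 385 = -231469662.33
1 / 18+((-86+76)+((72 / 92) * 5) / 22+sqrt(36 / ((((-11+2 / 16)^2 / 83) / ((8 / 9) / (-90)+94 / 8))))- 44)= -244853 / 4554+8 * sqrt(7892885) / 1305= -36.54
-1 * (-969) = 969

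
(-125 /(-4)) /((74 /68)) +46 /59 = 128779 /4366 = 29.50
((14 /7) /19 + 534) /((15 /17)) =172516 /285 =605.32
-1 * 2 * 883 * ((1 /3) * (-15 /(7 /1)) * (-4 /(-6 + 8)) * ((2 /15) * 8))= -56512 /21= -2691.05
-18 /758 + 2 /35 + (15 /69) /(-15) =17302 /915285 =0.02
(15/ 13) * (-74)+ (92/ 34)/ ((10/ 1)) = -94051/ 1105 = -85.11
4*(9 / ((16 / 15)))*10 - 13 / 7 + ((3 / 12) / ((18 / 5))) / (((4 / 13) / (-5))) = 674381 / 2016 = 334.51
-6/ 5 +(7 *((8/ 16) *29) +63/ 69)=101.21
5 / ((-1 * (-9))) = 5 / 9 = 0.56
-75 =-75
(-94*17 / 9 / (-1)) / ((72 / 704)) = 140624 / 81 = 1736.10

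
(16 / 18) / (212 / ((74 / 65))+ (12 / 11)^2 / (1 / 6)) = 17908 / 3895461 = 0.00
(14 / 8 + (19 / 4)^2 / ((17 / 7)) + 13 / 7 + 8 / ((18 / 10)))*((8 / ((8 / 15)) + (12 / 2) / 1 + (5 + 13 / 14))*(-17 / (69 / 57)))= -2128650199 / 324576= -6558.25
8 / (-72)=-0.11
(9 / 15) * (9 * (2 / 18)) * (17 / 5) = 2.04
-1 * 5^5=-3125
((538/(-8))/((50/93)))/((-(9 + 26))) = 25017/7000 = 3.57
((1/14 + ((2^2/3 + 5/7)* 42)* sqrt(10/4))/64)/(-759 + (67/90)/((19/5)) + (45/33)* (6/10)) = -80883* sqrt(10)/91249376 - 1881/1277491264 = -0.00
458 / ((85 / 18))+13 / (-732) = 6033503 / 62220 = 96.97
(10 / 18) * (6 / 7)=10 / 21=0.48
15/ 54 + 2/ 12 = 4/ 9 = 0.44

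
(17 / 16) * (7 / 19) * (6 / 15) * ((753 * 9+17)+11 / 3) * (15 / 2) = 2426767 / 304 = 7982.79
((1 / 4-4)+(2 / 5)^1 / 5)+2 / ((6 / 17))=599 / 300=2.00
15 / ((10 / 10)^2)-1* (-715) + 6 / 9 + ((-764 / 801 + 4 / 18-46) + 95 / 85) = 9328363 / 13617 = 685.05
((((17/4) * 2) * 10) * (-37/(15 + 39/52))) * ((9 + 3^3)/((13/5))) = -2764.84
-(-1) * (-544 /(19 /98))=-53312 /19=-2805.89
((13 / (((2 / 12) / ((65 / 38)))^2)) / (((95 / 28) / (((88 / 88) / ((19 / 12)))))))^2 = 1103478043449600 / 16983563041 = 64973.29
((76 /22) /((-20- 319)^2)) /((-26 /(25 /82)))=-475 /1347563646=-0.00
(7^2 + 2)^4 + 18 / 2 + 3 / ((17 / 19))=115008627 / 17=6765213.35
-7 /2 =-3.50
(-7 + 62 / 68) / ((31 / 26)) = -2691 / 527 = -5.11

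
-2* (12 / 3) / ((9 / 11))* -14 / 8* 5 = 770 / 9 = 85.56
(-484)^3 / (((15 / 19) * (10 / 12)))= -4308436352 / 25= -172337454.08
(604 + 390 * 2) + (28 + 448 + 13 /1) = 1873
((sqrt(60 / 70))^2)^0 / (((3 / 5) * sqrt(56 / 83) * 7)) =5 * sqrt(1162) / 588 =0.29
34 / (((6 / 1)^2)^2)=17 / 648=0.03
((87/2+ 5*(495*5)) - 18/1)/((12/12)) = 12400.50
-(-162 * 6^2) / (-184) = -729 / 23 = -31.70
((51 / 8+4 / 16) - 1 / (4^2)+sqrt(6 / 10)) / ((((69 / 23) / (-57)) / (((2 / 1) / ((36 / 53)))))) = -35245 / 96 - 1007 * sqrt(15) / 90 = -410.47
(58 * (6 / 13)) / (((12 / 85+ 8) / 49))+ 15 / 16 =5831415 / 35984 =162.06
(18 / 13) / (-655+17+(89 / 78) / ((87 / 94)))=-4698 / 2160551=-0.00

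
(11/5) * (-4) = -44/5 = -8.80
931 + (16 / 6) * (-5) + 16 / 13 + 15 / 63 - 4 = 249832 / 273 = 915.14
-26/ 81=-0.32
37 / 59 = 0.63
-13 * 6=-78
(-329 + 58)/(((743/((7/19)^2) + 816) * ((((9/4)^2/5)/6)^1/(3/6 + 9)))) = -20184080/8321589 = -2.43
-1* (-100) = 100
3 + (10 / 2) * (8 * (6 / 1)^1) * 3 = 723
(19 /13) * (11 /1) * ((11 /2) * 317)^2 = 2541266321 /52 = 48870506.17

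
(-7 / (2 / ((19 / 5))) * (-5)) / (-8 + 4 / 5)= -665 / 72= -9.24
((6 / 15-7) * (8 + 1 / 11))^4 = 5082121521 / 625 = 8131394.43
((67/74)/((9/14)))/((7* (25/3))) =67/2775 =0.02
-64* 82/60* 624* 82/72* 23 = -64335232/45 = -1429671.82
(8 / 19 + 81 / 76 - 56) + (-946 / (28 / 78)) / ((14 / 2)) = -1604979 / 3724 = -430.98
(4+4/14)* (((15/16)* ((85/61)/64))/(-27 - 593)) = -3825/27109376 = -0.00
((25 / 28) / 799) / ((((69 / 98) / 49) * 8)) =0.01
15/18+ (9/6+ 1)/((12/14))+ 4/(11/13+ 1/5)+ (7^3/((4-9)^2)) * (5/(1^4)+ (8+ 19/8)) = 742963/3400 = 218.52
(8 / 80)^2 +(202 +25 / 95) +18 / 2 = 401419 / 1900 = 211.27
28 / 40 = 7 / 10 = 0.70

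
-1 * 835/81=-10.31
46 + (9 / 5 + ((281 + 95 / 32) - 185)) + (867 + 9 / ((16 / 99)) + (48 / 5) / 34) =2909689 / 2720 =1069.74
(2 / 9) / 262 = 1 / 1179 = 0.00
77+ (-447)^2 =199886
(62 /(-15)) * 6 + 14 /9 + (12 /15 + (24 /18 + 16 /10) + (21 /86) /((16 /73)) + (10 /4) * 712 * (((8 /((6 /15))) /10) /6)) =35600057 /61920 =574.94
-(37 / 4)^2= -1369 / 16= -85.56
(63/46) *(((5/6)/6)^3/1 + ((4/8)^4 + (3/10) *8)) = 4025539/1192320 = 3.38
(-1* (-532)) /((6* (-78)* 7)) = -19 /117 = -0.16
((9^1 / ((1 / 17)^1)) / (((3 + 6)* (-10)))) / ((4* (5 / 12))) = -51 / 50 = -1.02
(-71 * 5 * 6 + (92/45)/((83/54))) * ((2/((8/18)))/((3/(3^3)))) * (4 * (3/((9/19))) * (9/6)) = -1359549522/415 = -3276022.94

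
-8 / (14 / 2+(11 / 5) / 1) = -20 / 23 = -0.87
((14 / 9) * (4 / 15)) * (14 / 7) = 112 / 135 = 0.83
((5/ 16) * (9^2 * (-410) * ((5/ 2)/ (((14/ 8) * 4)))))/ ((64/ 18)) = -3736125/ 3584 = -1042.45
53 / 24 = 2.21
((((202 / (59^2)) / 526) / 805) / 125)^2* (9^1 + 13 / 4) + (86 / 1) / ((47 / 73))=4349271839951493059854447 / 32560652513176198437500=133.57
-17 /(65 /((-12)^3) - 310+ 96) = 29376 /369857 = 0.08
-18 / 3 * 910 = -5460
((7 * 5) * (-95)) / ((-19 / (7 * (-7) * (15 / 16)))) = -128625 / 16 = -8039.06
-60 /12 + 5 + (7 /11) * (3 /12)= 7 /44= 0.16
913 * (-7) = -6391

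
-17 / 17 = -1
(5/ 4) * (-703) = -3515/ 4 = -878.75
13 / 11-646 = -7093 / 11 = -644.82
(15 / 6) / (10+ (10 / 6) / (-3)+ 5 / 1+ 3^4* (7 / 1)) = 45 / 10466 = 0.00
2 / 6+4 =13 / 3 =4.33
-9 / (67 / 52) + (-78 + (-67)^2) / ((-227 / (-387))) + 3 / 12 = 7513.34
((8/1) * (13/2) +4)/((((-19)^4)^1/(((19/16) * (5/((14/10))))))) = 0.00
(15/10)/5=3/10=0.30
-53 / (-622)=53 / 622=0.09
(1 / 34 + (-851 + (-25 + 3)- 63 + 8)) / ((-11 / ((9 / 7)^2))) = 2555631 / 18326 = 139.45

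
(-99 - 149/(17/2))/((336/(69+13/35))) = -171781/7140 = -24.06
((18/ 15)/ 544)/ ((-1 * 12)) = -1/ 5440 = -0.00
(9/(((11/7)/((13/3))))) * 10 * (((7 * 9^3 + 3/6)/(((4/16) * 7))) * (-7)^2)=390111540/11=35464685.45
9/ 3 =3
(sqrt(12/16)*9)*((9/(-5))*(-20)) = 162*sqrt(3) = 280.59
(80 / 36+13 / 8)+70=5317 / 72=73.85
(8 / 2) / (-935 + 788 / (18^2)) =-162 / 37769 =-0.00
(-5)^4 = 625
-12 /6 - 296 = -298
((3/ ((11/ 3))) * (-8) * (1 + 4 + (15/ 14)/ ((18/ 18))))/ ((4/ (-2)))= 1530/ 77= 19.87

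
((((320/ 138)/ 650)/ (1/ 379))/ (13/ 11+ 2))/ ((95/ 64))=4269056/ 14912625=0.29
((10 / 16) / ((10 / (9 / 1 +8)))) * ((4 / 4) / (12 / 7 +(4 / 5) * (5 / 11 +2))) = 6545 / 22656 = 0.29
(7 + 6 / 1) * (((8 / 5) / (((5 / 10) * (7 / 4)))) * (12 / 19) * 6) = 59904 / 665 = 90.08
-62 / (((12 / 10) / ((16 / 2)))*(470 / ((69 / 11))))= -2852 / 517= -5.52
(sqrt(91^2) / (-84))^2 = 169 / 144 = 1.17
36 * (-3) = -108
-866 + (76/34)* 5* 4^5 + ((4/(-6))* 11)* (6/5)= 898442/85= 10569.91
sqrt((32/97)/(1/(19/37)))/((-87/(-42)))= 56 * sqrt(136382)/104081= 0.20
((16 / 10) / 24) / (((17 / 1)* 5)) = 1 / 1275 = 0.00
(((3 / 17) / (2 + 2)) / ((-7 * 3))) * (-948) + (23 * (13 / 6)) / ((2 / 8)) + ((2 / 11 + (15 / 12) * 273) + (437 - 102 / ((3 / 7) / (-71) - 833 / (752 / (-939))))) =1994063079634091 / 2035467160188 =979.66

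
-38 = -38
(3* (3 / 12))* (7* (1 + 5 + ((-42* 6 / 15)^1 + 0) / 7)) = 189 / 10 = 18.90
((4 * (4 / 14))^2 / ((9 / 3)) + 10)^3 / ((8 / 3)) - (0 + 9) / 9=450158822 / 1058841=425.14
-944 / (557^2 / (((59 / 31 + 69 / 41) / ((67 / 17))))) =-73146784 / 26419874093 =-0.00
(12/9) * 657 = 876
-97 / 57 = -1.70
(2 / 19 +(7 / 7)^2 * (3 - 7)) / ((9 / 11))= -814 / 171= -4.76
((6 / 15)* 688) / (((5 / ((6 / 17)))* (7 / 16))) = 132096 / 2975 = 44.40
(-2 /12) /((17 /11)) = -11 /102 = -0.11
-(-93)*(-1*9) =-837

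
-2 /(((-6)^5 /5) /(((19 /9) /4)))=0.00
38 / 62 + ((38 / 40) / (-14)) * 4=741 / 2170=0.34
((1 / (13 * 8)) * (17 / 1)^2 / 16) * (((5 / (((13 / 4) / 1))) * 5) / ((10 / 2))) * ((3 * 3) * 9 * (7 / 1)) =819315 / 5408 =151.50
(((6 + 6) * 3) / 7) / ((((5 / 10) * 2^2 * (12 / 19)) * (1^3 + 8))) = 19 / 42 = 0.45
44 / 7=6.29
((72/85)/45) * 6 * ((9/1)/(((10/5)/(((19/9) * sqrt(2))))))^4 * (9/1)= 14074668/425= 33116.87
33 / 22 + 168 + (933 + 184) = 2573 / 2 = 1286.50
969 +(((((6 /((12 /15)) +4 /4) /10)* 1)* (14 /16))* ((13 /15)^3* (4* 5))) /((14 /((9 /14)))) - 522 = 37585349 /84000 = 447.44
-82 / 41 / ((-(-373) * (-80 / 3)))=3 / 14920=0.00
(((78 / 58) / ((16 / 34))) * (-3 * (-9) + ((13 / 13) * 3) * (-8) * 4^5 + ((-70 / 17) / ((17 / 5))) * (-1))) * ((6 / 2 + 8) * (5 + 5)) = -15217297095 / 1972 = -7716682.10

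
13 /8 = 1.62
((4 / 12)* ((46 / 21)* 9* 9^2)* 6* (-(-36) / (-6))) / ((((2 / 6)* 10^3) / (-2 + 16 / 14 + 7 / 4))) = -51.33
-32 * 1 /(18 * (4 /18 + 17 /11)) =-176 /175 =-1.01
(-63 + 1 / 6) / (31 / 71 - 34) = 26767 / 14298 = 1.87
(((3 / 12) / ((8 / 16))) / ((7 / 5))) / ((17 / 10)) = 25 / 119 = 0.21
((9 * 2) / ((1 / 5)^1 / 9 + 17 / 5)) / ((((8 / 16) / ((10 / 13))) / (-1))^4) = 64800000 / 2199197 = 29.47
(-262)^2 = 68644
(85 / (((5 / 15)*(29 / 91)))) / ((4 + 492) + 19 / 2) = 15470 / 9773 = 1.58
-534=-534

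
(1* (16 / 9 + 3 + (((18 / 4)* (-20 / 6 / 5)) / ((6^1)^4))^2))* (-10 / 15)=-891649 / 279936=-3.19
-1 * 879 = -879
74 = 74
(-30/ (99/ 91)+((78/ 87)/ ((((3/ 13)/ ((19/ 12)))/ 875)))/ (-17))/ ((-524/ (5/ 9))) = 167988275/ 460347624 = 0.36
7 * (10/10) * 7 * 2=98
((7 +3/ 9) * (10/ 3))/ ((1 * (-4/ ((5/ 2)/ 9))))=-1.70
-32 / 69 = -0.46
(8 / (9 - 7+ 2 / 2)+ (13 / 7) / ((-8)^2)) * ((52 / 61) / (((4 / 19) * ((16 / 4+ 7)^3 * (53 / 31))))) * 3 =27741311 / 1927799104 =0.01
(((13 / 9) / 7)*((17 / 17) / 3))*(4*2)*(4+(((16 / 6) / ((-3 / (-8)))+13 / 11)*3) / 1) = 99112 / 6237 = 15.89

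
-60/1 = -60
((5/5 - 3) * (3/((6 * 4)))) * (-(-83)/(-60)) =83/240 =0.35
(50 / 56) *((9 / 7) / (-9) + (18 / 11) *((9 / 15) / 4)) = 395 / 4312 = 0.09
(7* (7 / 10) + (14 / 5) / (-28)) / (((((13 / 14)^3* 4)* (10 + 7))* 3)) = 5488 / 186745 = 0.03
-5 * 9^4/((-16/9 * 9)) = 32805/16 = 2050.31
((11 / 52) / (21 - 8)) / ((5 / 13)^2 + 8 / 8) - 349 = -270813 / 776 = -348.99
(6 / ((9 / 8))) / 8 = 2 / 3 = 0.67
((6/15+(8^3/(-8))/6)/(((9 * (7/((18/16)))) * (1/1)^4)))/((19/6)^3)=-198/34295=-0.01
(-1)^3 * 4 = -4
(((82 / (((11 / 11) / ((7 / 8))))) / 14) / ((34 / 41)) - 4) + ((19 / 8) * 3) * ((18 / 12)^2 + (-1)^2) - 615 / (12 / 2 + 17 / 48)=-2371013 / 33184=-71.45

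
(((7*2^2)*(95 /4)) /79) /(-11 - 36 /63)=-0.73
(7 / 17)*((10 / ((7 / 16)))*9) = 1440 / 17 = 84.71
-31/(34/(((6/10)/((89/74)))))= -3441/7565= -0.45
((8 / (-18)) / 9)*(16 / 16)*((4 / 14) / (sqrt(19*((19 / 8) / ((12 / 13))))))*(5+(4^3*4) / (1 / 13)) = -35552*sqrt(78) / 46683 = -6.73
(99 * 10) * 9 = 8910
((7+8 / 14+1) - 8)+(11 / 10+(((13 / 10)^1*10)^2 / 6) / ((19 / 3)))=4069 / 665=6.12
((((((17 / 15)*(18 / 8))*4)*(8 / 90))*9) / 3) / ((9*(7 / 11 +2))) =748 / 6525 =0.11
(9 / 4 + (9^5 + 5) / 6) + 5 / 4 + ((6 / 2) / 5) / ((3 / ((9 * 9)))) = 295861 / 30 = 9862.03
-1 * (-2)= 2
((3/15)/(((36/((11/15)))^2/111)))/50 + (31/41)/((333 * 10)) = 15161609/36863100000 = 0.00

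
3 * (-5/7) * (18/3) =-90/7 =-12.86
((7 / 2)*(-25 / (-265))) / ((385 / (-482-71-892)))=-1445 / 1166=-1.24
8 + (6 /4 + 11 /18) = 91 /9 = 10.11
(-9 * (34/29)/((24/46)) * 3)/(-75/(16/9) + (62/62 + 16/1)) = 28152/11687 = 2.41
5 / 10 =1 / 2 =0.50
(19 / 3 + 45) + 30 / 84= 2171 / 42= 51.69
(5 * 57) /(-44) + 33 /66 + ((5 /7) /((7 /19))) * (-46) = -205167 /2156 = -95.16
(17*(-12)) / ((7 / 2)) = -408 / 7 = -58.29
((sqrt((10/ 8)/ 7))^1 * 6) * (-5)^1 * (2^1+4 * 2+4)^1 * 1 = -30 * sqrt(35) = -177.48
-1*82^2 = -6724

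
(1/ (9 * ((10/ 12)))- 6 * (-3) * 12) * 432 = 466848/ 5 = 93369.60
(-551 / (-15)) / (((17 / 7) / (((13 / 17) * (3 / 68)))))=50141 / 98260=0.51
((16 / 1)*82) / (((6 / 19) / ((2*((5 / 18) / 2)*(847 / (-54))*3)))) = -13196260 / 243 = -54305.60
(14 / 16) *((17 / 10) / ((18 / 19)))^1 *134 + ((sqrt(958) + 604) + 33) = sqrt(958) + 610127 / 720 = 878.35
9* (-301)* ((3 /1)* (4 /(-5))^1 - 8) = 140868 /5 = 28173.60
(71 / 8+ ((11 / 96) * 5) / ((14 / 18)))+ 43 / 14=2841 / 224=12.68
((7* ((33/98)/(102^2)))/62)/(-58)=-11/174592992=-0.00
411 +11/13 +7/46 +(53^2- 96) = 1868749/598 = 3125.00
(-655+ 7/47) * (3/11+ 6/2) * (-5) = 503640/47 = 10715.74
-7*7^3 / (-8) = 2401 / 8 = 300.12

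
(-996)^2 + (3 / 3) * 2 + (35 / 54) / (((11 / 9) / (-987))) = 991494.59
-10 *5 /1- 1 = -51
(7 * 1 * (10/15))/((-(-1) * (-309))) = -14/927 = -0.02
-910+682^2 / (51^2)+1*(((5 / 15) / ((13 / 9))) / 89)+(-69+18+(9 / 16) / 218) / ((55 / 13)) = -429075712011599 / 577315046880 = -743.23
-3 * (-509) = 1527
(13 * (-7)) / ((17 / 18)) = -1638 / 17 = -96.35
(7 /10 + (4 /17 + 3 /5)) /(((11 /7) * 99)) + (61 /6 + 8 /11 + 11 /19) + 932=553112048 /586245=943.48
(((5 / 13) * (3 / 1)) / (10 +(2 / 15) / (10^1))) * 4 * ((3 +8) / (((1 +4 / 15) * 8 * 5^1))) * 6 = 111375 / 185497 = 0.60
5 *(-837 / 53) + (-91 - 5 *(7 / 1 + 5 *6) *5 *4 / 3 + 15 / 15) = -222965 / 159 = -1402.30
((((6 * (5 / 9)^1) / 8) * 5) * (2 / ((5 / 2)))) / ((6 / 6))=5 / 3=1.67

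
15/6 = 5/2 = 2.50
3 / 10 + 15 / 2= 39 / 5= 7.80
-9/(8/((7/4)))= -63/32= -1.97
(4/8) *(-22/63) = -11/63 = -0.17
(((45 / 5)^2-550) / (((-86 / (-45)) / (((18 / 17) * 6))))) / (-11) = 1139670 / 8041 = 141.73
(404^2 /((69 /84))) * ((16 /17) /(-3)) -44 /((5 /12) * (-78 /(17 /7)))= -33268194632 /533715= -62333.26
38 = 38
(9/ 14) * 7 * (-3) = -27/ 2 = -13.50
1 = 1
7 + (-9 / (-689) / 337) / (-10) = 16253501 / 2321930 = 7.00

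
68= 68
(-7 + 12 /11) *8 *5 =-2600 /11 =-236.36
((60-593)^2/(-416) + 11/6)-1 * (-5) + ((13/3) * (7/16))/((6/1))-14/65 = -675.97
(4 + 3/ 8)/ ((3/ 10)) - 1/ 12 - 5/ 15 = 85/ 6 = 14.17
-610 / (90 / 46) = -2806 / 9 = -311.78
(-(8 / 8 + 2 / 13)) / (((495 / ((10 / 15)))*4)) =-0.00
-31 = -31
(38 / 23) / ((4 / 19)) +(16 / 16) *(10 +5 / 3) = 19.51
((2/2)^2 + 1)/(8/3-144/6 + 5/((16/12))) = -24/211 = -0.11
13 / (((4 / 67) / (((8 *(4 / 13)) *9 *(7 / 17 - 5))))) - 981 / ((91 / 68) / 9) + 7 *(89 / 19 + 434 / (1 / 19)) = 29023.65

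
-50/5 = -10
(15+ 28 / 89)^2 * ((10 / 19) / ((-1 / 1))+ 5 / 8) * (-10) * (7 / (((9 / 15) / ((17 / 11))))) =-27634313875 / 6621956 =-4173.13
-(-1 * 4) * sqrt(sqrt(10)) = 4 * 10^(1/ 4) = 7.11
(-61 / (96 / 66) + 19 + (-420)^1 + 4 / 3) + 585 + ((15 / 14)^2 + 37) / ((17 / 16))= 7169123 / 39984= 179.30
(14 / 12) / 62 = 7 / 372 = 0.02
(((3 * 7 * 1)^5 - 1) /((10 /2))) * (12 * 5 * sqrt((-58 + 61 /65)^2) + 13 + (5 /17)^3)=179291766191320 /63869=2807179792.88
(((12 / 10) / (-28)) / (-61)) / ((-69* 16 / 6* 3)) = -0.00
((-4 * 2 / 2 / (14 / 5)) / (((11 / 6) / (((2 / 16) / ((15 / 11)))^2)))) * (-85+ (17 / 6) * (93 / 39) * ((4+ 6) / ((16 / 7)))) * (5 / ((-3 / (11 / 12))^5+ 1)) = -0.00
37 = 37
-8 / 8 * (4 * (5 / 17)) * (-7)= 8.24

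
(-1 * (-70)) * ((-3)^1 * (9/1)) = -1890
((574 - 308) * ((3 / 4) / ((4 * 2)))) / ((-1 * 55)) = -399 / 880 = -0.45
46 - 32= 14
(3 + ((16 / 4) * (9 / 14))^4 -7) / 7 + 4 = 162600 / 16807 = 9.67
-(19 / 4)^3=-6859 / 64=-107.17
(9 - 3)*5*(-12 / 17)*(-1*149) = 53640 / 17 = 3155.29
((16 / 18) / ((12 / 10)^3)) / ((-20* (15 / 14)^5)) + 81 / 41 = 592358429 / 302626125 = 1.96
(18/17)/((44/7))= 63/374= 0.17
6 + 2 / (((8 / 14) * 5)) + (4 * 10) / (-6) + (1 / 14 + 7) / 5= 152 / 105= 1.45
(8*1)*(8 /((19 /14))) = 896 /19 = 47.16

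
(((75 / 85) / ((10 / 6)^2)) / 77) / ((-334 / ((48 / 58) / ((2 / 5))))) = -0.00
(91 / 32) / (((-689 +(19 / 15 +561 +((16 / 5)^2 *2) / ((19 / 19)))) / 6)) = -1575 / 9808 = -0.16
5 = 5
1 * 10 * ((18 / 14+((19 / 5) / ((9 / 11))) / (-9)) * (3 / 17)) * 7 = 4364 / 459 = 9.51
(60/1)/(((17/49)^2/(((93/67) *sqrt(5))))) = 13397580 *sqrt(5)/19363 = 1547.17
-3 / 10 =-0.30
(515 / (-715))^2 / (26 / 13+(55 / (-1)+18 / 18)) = -10609 / 1063348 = -0.01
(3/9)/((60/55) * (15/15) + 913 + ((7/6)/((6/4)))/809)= 26697/73210532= 0.00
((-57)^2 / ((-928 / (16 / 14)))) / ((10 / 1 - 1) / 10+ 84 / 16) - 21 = -180198 / 8323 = -21.65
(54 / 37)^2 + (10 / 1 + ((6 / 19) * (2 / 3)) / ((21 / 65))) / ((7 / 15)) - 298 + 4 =-342908420 / 1274539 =-269.05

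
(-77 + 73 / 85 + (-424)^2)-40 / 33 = 504054704 / 2805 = 179698.65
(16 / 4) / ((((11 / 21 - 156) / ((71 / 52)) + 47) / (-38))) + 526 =52670410 / 99703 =528.27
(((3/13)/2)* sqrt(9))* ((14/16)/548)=63/113984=0.00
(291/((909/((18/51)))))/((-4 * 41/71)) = -6887/140794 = -0.05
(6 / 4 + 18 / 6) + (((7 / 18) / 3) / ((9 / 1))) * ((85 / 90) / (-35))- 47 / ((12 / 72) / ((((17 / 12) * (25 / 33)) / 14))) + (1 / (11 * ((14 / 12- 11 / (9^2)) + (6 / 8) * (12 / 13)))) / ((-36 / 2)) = -17.12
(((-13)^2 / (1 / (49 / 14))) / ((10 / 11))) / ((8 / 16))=13013 / 10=1301.30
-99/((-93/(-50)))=-1650/31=-53.23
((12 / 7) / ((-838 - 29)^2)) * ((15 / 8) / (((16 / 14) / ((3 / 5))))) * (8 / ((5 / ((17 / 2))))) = 3 / 98260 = 0.00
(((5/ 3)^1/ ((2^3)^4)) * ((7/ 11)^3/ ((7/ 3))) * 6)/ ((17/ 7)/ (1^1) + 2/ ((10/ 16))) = 25725/ 536999936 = 0.00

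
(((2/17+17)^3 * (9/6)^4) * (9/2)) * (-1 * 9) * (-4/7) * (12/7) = 485031851793/481474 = 1007389.50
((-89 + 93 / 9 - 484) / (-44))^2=178084 / 1089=163.53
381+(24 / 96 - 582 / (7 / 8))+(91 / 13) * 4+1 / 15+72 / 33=-1171837 / 4620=-253.64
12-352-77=-417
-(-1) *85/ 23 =85/ 23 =3.70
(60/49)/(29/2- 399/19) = -0.19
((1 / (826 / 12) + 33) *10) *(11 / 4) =749925 / 826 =907.90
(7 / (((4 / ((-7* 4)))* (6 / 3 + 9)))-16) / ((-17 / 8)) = 1800 / 187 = 9.63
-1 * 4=-4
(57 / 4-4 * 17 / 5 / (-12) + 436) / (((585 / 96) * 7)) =30952 / 2925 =10.58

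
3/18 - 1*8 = -47/6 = -7.83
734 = 734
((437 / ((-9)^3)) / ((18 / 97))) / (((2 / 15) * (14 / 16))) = -423890 / 15309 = -27.69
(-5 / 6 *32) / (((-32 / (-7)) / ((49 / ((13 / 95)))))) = -162925 / 78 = -2088.78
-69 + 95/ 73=-4942/ 73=-67.70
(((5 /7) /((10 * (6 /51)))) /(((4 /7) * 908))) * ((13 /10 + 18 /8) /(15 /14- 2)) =-8449 /1888640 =-0.00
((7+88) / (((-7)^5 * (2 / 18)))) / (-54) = 95 / 100842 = 0.00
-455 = -455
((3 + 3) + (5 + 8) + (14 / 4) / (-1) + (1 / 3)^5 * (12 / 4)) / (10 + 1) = 2513 / 1782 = 1.41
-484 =-484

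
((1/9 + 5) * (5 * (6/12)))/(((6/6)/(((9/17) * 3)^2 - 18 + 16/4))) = -381455/2601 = -146.66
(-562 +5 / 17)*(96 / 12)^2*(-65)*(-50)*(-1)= 1986192000 / 17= 116834823.53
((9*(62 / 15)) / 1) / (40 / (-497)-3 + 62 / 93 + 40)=0.99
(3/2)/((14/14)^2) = 3/2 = 1.50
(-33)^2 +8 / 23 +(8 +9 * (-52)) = 14475 / 23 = 629.35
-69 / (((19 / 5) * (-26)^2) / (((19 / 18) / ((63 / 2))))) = -115 / 127764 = -0.00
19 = 19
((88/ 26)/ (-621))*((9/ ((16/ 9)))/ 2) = -33/ 2392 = -0.01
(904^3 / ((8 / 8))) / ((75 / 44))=32505583616 / 75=433407781.55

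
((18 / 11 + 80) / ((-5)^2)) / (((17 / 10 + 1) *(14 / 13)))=11674 / 10395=1.12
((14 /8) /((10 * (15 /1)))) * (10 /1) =7 /60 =0.12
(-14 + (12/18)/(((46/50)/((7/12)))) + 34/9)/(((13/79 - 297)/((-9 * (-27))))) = 8653581/1078700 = 8.02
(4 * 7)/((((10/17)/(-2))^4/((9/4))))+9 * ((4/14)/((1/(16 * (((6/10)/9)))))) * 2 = 36856761/4375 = 8424.40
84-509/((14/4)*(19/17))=-6134/133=-46.12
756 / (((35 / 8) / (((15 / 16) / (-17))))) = -162 / 17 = -9.53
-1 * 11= -11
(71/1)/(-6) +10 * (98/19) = 4531/114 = 39.75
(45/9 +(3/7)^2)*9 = 2286/49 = 46.65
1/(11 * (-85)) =-1/935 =-0.00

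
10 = 10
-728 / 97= -7.51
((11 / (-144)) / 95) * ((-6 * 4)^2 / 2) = -22 / 95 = -0.23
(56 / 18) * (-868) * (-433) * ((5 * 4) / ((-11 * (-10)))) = 212598.63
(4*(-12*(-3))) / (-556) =-36 / 139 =-0.26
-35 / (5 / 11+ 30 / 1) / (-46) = 77 / 3082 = 0.02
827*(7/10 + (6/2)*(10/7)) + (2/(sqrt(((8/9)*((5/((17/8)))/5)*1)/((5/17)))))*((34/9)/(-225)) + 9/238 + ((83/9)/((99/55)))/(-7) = 198683483/48195 - 17*sqrt(5)/1350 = 4122.46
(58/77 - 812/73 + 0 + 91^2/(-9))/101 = -47072111/5109489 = -9.21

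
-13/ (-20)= 13/ 20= 0.65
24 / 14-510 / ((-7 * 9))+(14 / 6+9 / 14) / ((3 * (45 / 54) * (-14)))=953 / 98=9.72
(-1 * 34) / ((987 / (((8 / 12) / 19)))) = -68 / 56259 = -0.00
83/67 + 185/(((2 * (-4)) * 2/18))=-110891/536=-206.89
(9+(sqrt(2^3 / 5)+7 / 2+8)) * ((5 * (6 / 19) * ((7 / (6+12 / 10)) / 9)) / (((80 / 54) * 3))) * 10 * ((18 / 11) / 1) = 13.67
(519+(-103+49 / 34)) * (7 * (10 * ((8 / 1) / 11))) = 21251.55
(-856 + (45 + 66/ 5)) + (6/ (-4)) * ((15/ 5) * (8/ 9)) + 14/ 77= -44089/ 55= -801.62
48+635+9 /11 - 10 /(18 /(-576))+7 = 11119 /11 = 1010.82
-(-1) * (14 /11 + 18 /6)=47 /11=4.27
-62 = -62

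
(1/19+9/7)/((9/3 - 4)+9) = 89/532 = 0.17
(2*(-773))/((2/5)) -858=-4723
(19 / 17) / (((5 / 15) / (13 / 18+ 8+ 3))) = 4009 / 102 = 39.30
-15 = -15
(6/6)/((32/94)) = 47/16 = 2.94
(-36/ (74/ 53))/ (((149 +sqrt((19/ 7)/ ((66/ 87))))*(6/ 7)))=-25538898/ 126480911 +1113*sqrt(84854)/ 126480911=-0.20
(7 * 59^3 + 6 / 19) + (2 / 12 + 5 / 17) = 2786173019 / 1938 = 1437653.78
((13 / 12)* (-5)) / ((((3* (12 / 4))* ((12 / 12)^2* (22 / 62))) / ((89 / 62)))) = -5785 / 2376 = -2.43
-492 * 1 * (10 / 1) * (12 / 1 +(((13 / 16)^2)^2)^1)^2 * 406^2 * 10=-84167601834412416075 / 67108864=-1254195002234.17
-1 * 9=-9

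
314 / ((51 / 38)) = 11932 / 51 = 233.96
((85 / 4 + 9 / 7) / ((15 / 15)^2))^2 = 398161 / 784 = 507.86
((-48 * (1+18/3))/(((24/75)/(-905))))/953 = 950250/953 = 997.11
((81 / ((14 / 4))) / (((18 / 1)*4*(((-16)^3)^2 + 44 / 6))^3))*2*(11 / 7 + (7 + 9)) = 369 / 799705478329701600599936000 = 0.00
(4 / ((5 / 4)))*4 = 64 / 5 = 12.80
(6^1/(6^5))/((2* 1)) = 1/2592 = 0.00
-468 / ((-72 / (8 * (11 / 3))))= 190.67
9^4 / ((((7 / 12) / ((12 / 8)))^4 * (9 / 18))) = 1377495072 / 2401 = 573717.23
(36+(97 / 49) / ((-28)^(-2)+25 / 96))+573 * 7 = 4991169 / 1231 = 4054.56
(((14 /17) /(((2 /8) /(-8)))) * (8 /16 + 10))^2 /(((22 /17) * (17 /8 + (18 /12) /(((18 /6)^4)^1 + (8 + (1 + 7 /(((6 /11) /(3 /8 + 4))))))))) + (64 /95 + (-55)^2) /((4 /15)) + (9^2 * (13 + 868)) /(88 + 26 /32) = 96457486565315061 /2420017242412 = 39858.18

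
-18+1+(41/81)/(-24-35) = -81284/4779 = -17.01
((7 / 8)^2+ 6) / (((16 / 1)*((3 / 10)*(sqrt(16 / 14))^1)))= 2165*sqrt(14) / 6144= 1.32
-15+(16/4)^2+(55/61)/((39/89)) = 7274/2379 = 3.06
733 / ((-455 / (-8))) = 12.89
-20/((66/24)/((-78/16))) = 390/11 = 35.45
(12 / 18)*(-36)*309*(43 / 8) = -39861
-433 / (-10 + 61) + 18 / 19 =-7309 / 969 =-7.54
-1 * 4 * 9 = -36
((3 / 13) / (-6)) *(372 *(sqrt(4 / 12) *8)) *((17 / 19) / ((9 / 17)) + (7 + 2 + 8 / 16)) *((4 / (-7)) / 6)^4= -15185536 *sqrt(3) / 432331263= -0.06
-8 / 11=-0.73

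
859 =859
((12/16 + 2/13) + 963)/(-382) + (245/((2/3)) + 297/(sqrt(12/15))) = 297 * sqrt(5)/2 + 7249897/19864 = 697.03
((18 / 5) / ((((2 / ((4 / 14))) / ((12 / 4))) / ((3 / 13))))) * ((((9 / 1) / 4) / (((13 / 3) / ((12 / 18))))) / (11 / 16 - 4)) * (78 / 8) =-0.36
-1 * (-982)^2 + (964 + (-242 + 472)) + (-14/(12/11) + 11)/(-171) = -988171369/1026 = -963129.99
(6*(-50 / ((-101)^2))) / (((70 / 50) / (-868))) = 18.23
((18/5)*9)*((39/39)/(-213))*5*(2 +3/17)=-1998/1207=-1.66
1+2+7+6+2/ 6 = 49/ 3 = 16.33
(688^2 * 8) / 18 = 210375.11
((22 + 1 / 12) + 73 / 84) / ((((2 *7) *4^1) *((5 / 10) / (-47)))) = -11327 / 294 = -38.53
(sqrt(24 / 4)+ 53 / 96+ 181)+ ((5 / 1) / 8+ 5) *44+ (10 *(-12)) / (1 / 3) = sqrt(6)+ 6629 / 96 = 71.50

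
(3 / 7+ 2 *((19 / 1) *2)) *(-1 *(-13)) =6955 / 7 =993.57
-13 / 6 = -2.17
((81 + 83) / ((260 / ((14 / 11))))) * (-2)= -1.61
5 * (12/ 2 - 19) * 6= -390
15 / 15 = 1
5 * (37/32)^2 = 6.68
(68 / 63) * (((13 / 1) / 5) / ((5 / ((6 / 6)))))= 884 / 1575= 0.56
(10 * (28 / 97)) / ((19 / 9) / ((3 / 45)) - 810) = -168 / 45299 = -0.00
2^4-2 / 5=15.60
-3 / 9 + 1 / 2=1 / 6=0.17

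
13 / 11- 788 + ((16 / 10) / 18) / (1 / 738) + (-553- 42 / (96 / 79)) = -1151727 / 880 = -1308.78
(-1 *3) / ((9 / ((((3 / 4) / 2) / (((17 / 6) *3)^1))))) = -1 / 68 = -0.01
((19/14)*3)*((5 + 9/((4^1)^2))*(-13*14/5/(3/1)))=-21983/80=-274.79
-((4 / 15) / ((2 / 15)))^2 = -4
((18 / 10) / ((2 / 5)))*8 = 36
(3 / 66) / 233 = 1 / 5126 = 0.00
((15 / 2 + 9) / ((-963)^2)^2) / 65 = 11 / 37267241360310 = 0.00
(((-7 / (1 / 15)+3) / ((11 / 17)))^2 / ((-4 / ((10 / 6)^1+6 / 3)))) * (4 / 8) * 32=-4009008 / 11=-364455.27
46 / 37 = 1.24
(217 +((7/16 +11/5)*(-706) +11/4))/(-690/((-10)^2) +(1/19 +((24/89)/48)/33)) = 3665866479/15283768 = 239.85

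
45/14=3.21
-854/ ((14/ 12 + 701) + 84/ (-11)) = -56364/ 45839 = -1.23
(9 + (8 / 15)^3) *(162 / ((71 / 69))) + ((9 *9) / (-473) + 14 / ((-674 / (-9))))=2038317541668 / 1414683875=1440.83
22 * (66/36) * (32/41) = 3872/123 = 31.48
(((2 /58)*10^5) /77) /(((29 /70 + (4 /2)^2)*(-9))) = -1000000 /887139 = -1.13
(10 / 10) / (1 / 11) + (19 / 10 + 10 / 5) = 149 / 10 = 14.90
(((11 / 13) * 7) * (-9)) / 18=-77 / 26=-2.96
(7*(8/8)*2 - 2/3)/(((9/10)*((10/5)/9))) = 200/3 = 66.67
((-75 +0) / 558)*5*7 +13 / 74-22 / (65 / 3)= -1240001 / 223665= -5.54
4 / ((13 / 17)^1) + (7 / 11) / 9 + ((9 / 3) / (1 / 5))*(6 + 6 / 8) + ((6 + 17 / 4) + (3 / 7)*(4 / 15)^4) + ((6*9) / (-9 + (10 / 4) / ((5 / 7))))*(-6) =5936235091 / 33783750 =175.71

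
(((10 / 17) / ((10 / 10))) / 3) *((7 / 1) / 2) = 35 / 51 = 0.69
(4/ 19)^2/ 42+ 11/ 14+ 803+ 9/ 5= 61071533/ 75810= 805.59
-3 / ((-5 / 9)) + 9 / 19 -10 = -392 / 95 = -4.13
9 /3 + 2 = 5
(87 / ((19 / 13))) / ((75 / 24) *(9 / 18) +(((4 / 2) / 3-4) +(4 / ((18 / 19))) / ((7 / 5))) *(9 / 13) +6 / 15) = 2744560 / 80351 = 34.16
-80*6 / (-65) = 96 / 13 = 7.38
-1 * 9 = -9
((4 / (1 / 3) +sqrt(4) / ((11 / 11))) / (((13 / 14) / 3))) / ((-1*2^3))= -147 / 26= -5.65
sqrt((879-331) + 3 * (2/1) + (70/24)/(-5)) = sqrt(19923)/6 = 23.52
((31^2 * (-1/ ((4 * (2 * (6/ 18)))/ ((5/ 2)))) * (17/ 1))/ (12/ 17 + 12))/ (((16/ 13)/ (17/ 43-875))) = 28288087295/ 33024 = 856591.79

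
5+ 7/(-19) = 4.63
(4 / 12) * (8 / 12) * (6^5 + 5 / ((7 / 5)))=1728.79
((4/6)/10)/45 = 1/675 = 0.00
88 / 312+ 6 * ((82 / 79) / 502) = 227713 / 773331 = 0.29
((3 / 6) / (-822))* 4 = -1 / 411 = -0.00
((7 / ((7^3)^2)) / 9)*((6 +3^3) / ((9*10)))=11 / 4537890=0.00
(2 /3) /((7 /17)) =34 /21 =1.62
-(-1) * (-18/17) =-18/17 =-1.06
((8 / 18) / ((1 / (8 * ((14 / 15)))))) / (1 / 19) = 8512 / 135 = 63.05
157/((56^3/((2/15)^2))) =157/9878400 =0.00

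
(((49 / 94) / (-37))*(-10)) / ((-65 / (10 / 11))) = -490 / 248677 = -0.00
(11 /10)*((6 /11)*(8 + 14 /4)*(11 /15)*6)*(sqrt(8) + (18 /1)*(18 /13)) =1518*sqrt(2) /25 + 245916 /325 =842.54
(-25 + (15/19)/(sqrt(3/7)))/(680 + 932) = -25/1612 + 5*sqrt(21)/30628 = -0.01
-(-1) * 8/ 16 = 0.50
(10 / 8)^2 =25 / 16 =1.56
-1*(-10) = 10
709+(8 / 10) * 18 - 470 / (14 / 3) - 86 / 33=716192 / 1155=620.08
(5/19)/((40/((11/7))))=11/1064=0.01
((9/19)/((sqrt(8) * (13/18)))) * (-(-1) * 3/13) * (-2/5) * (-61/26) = 14823 * sqrt(2)/417430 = 0.05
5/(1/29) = 145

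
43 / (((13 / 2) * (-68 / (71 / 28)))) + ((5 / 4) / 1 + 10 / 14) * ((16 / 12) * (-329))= -32001119 / 37128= -861.91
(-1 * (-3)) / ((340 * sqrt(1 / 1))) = 3 / 340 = 0.01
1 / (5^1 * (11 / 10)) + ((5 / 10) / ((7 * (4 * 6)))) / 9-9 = -293317 / 33264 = -8.82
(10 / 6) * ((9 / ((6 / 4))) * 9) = 90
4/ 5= 0.80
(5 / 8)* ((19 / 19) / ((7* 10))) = 1 / 112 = 0.01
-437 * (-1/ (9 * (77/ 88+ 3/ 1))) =3496/ 279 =12.53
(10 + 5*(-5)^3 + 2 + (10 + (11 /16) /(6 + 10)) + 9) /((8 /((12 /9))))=-152053 /1536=-98.99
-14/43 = -0.33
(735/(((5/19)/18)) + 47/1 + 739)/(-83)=-51060/83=-615.18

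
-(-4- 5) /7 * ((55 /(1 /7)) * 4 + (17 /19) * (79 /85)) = 1317411 /665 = 1981.07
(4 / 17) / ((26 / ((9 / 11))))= 18 / 2431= 0.01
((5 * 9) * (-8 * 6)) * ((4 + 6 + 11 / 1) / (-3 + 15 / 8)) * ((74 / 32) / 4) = 23310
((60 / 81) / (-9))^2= 400 / 59049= 0.01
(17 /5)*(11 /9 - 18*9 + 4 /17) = -24563 /45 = -545.84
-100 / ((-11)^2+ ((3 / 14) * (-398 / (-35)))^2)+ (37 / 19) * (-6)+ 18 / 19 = -834206018 / 72384623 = -11.52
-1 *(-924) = 924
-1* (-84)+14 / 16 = 679 / 8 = 84.88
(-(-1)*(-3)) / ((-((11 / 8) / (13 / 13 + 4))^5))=307200000 / 161051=1907.47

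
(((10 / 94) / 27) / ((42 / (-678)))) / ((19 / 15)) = -2825 / 56259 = -0.05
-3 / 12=-1 / 4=-0.25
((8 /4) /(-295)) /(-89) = 2 /26255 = 0.00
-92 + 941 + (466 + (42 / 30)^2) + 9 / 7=230693 / 175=1318.25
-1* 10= -10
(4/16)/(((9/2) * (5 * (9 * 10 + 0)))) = 1/8100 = 0.00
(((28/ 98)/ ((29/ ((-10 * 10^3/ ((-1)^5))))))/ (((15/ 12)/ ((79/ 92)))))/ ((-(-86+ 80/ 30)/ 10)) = 37920/ 4669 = 8.12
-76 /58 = -38 /29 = -1.31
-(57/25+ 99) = -2532/25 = -101.28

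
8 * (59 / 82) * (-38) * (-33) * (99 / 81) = 1085128 / 123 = 8822.18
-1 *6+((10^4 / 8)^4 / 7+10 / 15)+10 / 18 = 21972656249699 / 63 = 348772321423.79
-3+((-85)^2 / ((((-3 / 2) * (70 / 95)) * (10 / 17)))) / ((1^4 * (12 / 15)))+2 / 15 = -3890261 / 280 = -13893.79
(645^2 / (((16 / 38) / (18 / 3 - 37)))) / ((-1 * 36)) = 27226525 / 32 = 850828.91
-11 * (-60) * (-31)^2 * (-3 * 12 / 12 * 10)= -19027800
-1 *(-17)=17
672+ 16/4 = 676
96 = 96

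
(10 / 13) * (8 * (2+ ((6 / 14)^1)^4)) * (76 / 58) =16.40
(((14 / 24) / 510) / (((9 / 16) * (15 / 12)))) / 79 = 56 / 2719575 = 0.00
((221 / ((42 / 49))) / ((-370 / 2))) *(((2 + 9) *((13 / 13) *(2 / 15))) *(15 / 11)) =-1547 / 555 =-2.79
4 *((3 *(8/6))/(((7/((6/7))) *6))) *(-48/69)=-256/1127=-0.23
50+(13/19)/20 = 19013/380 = 50.03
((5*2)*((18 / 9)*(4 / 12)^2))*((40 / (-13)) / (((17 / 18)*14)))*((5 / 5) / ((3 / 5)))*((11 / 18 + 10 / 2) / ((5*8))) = -5050 / 41769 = -0.12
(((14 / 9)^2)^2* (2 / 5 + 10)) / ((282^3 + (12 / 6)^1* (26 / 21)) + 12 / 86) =300643616 / 110719449459855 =0.00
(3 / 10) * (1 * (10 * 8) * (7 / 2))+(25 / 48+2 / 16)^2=194497 / 2304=84.42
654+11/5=3281/5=656.20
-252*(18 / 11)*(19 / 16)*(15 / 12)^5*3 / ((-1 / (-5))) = -504984375 / 22528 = -22415.85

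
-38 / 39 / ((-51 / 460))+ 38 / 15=112594 / 9945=11.32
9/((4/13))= 117/4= 29.25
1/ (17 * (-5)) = -1/ 85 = -0.01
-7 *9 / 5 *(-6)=378 / 5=75.60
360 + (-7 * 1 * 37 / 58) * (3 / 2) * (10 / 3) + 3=19759 / 58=340.67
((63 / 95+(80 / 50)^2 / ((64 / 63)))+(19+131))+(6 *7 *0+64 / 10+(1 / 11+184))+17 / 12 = 21637189 / 62700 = 345.09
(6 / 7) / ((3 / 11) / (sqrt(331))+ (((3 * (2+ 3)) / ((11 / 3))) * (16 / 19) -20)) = -1436156040 / 27738174457 -71478 * sqrt(331) / 27738174457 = -0.05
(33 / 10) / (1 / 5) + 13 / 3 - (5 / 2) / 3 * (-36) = 305 / 6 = 50.83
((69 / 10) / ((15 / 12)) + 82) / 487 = 2188 / 12175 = 0.18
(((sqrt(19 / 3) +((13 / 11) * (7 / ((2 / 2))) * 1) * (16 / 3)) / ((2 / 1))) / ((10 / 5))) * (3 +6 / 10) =41.97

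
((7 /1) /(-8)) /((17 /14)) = -49 /68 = -0.72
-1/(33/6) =-2/11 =-0.18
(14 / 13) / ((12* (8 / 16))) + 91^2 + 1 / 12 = 1291877 / 156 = 8281.26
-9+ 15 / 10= -15 / 2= -7.50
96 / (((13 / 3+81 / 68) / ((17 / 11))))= 26.86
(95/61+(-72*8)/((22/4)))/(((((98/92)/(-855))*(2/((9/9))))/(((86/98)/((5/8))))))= 93660808104/1611071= 58135.74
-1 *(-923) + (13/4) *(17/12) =927.60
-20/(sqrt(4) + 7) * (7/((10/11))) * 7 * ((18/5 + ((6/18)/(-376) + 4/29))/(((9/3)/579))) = -63584527237/736020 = -86389.67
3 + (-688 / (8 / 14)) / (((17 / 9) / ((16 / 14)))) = -12333 / 17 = -725.47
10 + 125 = 135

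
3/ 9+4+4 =25/ 3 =8.33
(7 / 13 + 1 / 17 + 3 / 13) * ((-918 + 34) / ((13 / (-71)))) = 51972 / 13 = 3997.85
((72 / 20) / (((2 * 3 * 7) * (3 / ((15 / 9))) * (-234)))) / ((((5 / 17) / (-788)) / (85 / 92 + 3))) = 1208989 / 565110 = 2.14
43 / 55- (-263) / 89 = 18292 / 4895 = 3.74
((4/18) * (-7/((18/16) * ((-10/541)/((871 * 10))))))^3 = 146994243787999057235968/531441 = 276595602875952471.18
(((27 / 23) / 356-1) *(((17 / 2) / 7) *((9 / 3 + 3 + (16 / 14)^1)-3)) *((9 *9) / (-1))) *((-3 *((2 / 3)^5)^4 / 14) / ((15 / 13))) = -3427785048064 / 151120033976205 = -0.02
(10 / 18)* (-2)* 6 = -20 / 3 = -6.67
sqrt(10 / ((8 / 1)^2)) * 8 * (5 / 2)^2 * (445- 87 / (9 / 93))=-5675 * sqrt(10) / 2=-8972.96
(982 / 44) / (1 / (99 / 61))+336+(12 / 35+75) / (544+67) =971435949 / 2608970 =372.34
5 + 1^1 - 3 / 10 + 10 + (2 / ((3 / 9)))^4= 13117 / 10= 1311.70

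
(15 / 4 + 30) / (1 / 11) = 1485 / 4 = 371.25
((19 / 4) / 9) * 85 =1615 / 36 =44.86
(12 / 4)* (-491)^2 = 723243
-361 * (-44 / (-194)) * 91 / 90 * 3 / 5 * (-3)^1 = 361361 / 2425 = 149.01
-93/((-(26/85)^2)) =671925/676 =993.97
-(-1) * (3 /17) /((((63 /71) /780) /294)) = 775320 /17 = 45607.06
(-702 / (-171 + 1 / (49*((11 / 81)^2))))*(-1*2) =-462462 / 55961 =-8.26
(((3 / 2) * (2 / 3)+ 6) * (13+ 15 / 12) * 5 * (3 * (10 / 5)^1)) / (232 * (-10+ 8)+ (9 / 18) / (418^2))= -6.45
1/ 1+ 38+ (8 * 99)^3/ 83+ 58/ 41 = 20368654139/ 3403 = 5985499.31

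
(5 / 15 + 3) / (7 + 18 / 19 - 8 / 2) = 38 / 45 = 0.84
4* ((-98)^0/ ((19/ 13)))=52/ 19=2.74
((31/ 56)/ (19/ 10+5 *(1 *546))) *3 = 465/ 764932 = 0.00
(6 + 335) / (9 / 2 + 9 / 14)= 2387 / 36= 66.31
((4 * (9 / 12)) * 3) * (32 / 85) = 288 / 85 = 3.39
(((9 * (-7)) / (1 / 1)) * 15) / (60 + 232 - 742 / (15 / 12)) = 3.13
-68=-68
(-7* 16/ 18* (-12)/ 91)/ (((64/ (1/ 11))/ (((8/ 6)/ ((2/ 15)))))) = 5/ 429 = 0.01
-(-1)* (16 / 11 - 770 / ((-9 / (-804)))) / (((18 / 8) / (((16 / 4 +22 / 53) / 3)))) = -236070848 / 5247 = -44991.59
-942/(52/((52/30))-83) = 942/53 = 17.77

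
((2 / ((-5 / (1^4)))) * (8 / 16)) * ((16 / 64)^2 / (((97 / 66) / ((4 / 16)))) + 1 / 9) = -3401 / 139680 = -0.02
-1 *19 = -19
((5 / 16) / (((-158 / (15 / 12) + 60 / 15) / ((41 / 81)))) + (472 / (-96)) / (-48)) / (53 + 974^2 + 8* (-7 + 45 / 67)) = 2687303 / 25206945991776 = 0.00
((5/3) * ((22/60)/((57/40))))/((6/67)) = 7370/1539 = 4.79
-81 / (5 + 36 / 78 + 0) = -1053 / 71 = -14.83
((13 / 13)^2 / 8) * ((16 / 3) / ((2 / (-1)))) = -1 / 3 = -0.33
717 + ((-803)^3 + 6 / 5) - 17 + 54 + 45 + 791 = -2588900179 / 5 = -517780035.80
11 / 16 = 0.69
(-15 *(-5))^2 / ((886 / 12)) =33750 / 443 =76.19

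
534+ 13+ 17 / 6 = 3299 / 6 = 549.83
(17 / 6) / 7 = 17 / 42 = 0.40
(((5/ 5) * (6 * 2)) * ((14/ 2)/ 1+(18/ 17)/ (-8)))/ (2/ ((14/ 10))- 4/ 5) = 49035/ 374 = 131.11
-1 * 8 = -8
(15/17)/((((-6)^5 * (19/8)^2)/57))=-10/8721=-0.00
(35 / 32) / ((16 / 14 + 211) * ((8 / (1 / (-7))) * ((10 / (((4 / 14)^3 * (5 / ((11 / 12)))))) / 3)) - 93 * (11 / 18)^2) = -945 / 268969448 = -0.00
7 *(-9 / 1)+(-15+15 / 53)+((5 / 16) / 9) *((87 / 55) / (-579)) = -1259229265 / 16202736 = -77.72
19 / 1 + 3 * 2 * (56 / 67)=1609 / 67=24.01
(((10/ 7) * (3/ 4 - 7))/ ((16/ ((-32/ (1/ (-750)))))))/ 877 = -93750/ 6139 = -15.27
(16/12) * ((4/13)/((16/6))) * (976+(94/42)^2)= 865250/5733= 150.92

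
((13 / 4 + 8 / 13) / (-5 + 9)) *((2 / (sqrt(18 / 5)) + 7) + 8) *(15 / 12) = 335 *sqrt(10) / 832 + 15075 / 832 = 19.39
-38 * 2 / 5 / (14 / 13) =-14.11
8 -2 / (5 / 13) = 14 / 5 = 2.80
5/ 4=1.25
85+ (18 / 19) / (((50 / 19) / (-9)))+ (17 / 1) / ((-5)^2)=2061 / 25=82.44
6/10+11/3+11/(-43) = 2587/645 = 4.01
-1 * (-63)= 63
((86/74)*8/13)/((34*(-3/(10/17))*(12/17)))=-0.01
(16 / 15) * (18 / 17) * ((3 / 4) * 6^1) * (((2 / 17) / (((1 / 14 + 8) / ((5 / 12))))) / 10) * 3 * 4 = 6048 / 163285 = 0.04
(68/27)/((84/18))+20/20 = 97/63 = 1.54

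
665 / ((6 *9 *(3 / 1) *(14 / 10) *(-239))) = -475 / 38718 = -0.01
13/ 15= 0.87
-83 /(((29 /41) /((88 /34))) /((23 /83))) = -41492 /493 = -84.16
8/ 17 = 0.47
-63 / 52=-1.21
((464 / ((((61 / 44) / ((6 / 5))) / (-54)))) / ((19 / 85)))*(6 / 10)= -337353984 / 5795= -58214.67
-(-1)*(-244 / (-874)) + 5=2307 / 437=5.28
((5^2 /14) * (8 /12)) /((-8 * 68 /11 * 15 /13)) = -715 /34272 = -0.02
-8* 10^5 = -800000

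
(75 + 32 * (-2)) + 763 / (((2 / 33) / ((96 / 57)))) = 403073 / 19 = 21214.37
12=12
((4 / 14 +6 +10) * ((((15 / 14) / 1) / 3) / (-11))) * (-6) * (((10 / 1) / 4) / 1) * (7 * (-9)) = -38475 / 77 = -499.68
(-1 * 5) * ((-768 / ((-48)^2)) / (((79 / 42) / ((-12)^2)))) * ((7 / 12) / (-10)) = -588 / 79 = -7.44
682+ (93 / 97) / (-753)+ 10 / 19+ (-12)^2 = 382344699 / 462593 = 826.53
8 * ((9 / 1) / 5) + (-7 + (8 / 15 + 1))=134 / 15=8.93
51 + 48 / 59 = 3057 / 59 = 51.81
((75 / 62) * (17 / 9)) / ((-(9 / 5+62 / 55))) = -23375 / 29946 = -0.78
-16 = -16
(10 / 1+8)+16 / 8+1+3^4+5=107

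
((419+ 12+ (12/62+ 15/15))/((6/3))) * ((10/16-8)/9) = -131747/744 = -177.08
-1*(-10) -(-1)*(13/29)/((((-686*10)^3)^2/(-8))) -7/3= 8689214958450155863999961/1133375864145672504000000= 7.67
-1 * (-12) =12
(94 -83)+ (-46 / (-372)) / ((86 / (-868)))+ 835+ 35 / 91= 1417294 / 1677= 845.14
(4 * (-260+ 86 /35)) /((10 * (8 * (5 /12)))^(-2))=-72112000 /63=-1144634.92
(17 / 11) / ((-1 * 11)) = -17 / 121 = -0.14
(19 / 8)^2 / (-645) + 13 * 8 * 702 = 3013769879 / 41280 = 73007.99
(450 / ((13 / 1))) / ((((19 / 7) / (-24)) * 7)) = -10800 / 247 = -43.72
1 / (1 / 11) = 11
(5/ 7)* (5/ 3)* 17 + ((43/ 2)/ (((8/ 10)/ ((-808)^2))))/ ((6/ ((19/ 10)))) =5556164.90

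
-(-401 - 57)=458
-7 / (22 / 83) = -26.41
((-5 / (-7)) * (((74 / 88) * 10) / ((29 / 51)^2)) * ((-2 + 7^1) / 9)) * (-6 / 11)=-4009875 / 712327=-5.63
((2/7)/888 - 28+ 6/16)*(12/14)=-171715/7252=-23.68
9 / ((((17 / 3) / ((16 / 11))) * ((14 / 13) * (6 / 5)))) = 2340 / 1309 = 1.79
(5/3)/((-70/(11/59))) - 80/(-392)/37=691/641802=0.00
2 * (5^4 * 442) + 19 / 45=24862519 / 45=552500.42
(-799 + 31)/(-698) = 384/349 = 1.10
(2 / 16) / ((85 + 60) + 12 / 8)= 1 / 1172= 0.00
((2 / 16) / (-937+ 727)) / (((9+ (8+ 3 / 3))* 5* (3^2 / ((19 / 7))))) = -19 / 9525600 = -0.00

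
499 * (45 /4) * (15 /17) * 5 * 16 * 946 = 6372729000 /17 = 374866411.76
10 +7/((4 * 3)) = 127/12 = 10.58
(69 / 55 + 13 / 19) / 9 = 2026 / 9405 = 0.22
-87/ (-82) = 87/ 82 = 1.06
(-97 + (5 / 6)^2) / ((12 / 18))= -3467 / 24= -144.46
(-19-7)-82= -108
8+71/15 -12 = 11/15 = 0.73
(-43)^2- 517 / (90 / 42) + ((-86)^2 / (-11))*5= -1754.08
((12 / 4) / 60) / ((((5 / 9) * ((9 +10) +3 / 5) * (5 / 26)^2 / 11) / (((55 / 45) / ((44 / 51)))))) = 94809 / 49000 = 1.93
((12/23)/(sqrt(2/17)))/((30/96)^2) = 1536*sqrt(34)/575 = 15.58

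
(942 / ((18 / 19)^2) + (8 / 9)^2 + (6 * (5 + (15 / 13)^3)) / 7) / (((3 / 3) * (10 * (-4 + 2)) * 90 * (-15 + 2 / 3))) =61182167 / 1494838800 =0.04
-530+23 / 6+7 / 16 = -525.73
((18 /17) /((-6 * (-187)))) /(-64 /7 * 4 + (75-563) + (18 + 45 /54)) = -126 /67525139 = -0.00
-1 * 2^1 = -2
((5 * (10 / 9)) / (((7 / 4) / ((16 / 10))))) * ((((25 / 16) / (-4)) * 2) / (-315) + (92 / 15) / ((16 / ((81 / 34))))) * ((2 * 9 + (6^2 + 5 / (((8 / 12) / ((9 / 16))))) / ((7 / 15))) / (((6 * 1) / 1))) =406885781 / 5037984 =80.76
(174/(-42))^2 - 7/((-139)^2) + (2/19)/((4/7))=624074587/35975702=17.35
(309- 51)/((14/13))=239.57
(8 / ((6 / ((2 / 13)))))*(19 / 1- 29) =-2.05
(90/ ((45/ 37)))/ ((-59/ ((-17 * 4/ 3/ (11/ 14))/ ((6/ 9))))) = 35224/ 649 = 54.27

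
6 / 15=0.40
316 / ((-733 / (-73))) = 23068 / 733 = 31.47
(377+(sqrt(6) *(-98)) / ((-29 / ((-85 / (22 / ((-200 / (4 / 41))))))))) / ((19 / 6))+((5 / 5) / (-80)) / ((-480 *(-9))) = 781747181 / 6566400+51229500 *sqrt(6) / 6061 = 20822.92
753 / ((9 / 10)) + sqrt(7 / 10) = sqrt(70) / 10 + 2510 / 3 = 837.50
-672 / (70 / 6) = -288 / 5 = -57.60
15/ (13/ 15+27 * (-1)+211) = 225/ 2773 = 0.08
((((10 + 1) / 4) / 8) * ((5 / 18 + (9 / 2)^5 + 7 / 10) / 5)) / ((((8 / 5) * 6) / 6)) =29244743 / 368640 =79.33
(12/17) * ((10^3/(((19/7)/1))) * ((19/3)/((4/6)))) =42000/17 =2470.59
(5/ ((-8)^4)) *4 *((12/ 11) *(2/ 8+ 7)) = 435/ 11264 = 0.04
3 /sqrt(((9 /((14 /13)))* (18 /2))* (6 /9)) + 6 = sqrt(273) /39 + 6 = 6.42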